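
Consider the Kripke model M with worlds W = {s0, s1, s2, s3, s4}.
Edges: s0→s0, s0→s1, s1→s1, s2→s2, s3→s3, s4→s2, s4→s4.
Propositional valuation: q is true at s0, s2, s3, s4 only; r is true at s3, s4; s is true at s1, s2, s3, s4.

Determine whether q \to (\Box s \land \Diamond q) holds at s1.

Yes

At s1: q is false, \Box s \land \Diamond q is false, so q \to (\Box s \land \Diamond q) is true.
  At s1: \Box s is true, \Diamond q is false, so \Box s \land \Diamond q is false.
    At s1: \Box s requires s at every successor {s1}.
      At s1: s is true.
    So \Box s is true at s1.
    At s1: \Diamond q requires q at some successor in {s1}.
      At s1: q is false.
    So \Diamond q is false at s1.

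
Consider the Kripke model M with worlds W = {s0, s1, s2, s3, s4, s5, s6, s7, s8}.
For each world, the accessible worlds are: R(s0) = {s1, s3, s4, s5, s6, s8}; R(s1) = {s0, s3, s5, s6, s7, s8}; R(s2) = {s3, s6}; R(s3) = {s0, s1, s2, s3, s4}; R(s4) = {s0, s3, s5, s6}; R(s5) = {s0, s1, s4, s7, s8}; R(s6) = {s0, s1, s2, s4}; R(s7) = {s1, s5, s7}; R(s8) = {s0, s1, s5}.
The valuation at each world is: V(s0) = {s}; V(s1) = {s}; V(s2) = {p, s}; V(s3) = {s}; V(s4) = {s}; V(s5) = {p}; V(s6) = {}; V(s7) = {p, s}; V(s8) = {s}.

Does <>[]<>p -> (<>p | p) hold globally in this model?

Let φ = <>[]<>p -> (<>p | p). Evaluate φ at each world:
  s0 (successors {s1, s3, s4, s5, s6, s8}): φ is true.
  s1 (successors {s0, s3, s5, s6, s7, s8}): φ is true.
  s2 (successors {s3, s6}): φ is true.
  s3 (successors {s0, s1, s2, s3, s4}): φ is true.
  s4 (successors {s0, s3, s5, s6}): φ is true.
  s5 (successors {s0, s1, s4, s7, s8}): φ is true.
  s6 (successors {s0, s1, s2, s4}): φ is true.
  s7 (successors {s1, s5, s7}): φ is true.
  s8 (successors {s0, s1, s5}): φ is true.
For instance, at s7:
  At s7: <>[]<>p is true, <>p | p is true, so <>[]<>p -> (<>p | p) is true.
    At s7: <>[]<>p requires []<>p at some successor in {s1, s5, s7}.
      []<>p holds at s1, so <>[]<>p is true at s7.
    At s7: <>p is true, p is true, so <>p | p is true.
      At s7: <>p requires p at some successor in {s1, s5, s7}.
        p holds at s5, so <>p is true at s7.

Yes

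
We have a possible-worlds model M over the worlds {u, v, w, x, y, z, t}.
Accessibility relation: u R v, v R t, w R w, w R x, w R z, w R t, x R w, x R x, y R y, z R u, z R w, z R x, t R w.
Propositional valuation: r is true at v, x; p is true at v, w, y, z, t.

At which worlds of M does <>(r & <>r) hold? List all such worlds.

w, x, z

Recall that <>ψ holds at a world iff ψ holds at some accessible world.
Let φ = <>(r & <>r). Evaluate φ at each world:
  u (successors {v}): φ is false.
  v (successors {t}): φ is false.
  w (successors {w, x, z, t}): φ is true.
  x (successors {w, x}): φ is true.
  y (successors {y}): φ is false.
  z (successors {u, w, x}): φ is true.
  t (successors {w}): φ is false.
For instance, at t:
  At t: <>(r & <>r) requires r & <>r at some successor in {w}.
    At w: r & <>r is false.
  So <>(r & <>r) is false at t.
Satisfying worlds: {w, x, z}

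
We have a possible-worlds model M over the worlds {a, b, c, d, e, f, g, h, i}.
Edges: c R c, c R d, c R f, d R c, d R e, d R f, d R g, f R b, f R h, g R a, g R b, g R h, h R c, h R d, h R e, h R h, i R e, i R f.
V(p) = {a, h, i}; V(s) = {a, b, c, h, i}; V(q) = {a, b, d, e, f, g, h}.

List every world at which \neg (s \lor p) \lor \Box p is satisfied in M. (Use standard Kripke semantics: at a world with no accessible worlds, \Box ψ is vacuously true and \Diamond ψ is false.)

Let φ = \neg (s \lor p) \lor \Box p. Evaluate φ at each world:
  a (successors ∅): φ is true.
  b (successors ∅): φ is true.
  c (successors {c, d, f}): φ is false.
  d (successors {c, e, f, g}): φ is true.
  e (successors ∅): φ is true.
  f (successors {b, h}): φ is true.
  g (successors {a, b, h}): φ is true.
  h (successors {c, d, e, h}): φ is false.
  i (successors {e, f}): φ is false.
For instance, at i:
  At i: \neg (s \lor p) is false, \Box p is false, so \neg (s \lor p) \lor \Box p is false.
    At i: \Box p requires p at every successor {e, f}.
      p fails at e, so \Box p is false at i.
Satisfying worlds: {a, b, d, e, f, g}

a, b, d, e, f, g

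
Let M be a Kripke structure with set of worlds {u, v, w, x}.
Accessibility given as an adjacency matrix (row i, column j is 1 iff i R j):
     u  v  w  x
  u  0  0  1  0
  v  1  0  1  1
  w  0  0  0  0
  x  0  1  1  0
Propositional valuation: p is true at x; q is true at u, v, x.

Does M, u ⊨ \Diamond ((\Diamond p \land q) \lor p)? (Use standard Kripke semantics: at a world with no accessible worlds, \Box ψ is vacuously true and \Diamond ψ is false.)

At u: \Diamond ((\Diamond p \land q) \lor p) requires (\Diamond p \land q) \lor p at some successor in {w}.
  At w: (\Diamond p \land q) \lor p is false.
So \Diamond ((\Diamond p \land q) \lor p) is false at u.

No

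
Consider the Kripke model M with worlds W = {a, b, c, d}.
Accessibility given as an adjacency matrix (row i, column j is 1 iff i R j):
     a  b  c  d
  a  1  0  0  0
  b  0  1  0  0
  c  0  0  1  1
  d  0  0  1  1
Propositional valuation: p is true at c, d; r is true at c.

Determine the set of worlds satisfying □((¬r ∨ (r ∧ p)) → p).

Let φ = □((¬r ∨ (r ∧ p)) → p). Evaluate φ at each world:
  a (successors {a}): φ is false.
  b (successors {b}): φ is false.
  c (successors {c, d}): φ is true.
  d (successors {c, d}): φ is true.
For instance, at b:
  At b: □((¬r ∨ (r ∧ p)) → p) requires (¬r ∨ (r ∧ p)) → p at every successor {b}.
    (¬r ∨ (r ∧ p)) → p fails at b, so □((¬r ∨ (r ∧ p)) → p) is false at b.
Satisfying worlds: {c, d}

c, d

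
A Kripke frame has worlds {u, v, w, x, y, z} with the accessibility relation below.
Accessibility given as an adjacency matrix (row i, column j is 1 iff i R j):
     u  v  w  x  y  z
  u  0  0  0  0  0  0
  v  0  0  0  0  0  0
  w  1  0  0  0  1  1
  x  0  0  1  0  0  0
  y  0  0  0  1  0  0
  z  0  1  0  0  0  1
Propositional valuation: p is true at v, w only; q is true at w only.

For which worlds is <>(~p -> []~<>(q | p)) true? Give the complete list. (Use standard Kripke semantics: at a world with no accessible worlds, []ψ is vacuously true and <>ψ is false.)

Recall that []ψ holds at a world iff ψ holds at every accessible world, and <>ψ holds iff ψ holds at some accessible world.
Let φ = <>(~p -> []~<>(q | p)). Evaluate φ at each world:
  u (successors ∅): φ is false.
  v (successors ∅): φ is false.
  w (successors {u, y, z}): φ is true.
  x (successors {w}): φ is true.
  y (successors {x}): φ is true.
  z (successors {v, z}): φ is true.
For instance, at x:
  At x: <>(~p -> []~<>(q | p)) requires ~p -> []~<>(q | p) at some successor in {w}.
    ~p -> []~<>(q | p) holds at w, so <>(~p -> []~<>(q | p)) is true at x.
      At w: ~p is false, []~<>(q | p) is false, so ~p -> []~<>(q | p) is true.
Satisfying worlds: {w, x, y, z}

w, x, y, z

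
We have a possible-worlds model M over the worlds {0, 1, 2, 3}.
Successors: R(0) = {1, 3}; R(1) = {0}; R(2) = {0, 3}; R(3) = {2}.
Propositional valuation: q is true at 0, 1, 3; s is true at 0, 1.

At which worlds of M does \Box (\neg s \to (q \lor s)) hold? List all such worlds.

0, 1, 2

Let φ = \Box (\neg s \to (q \lor s)). Evaluate φ at each world:
  0 (successors {1, 3}): φ is true.
  1 (successors {0}): φ is true.
  2 (successors {0, 3}): φ is true.
  3 (successors {2}): φ is false.
For instance, at 0:
  At 0: \Box (\neg s \to (q \lor s)) requires \neg s \to (q \lor s) at every successor {1, 3}.
    At 1: \neg s \to (q \lor s) is true.
    At 3: \neg s \to (q \lor s) is true.
  So \Box (\neg s \to (q \lor s)) is true at 0.
Satisfying worlds: {0, 1, 2}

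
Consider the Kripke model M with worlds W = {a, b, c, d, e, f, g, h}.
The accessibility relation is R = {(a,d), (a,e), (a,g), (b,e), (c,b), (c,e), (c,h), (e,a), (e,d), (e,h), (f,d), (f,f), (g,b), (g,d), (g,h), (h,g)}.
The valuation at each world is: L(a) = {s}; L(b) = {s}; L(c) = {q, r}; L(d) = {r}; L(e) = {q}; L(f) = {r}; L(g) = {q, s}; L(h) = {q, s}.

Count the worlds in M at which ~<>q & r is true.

2

Let φ = ~<>q & r. Evaluate φ at each world:
  a (successors {d, e, g}): φ is false.
  b (successors {e}): φ is false.
  c (successors {b, e, h}): φ is false.
  d (successors ∅): φ is true.
  e (successors {a, d, h}): φ is false.
  f (successors {d, f}): φ is true.
  g (successors {b, d, h}): φ is false.
  h (successors {g}): φ is false.
For instance, at a:
  At a: ~<>q is false, r is false, so ~<>q & r is false.
    At a: <>q is true, so ~<>q is false.
      At a: <>q requires q at some successor in {d, e, g}.
        q holds at e, so <>q is true at a.
Satisfying worlds: {d, f}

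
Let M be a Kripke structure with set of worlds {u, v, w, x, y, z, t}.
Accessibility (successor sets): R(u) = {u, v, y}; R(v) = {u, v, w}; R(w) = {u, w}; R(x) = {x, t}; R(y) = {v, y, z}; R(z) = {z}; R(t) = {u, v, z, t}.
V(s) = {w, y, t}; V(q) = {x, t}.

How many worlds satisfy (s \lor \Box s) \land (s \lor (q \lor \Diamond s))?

Let φ = (s \lor \Box s) \land (s \lor (q \lor \Diamond s)). Evaluate φ at each world:
  u (successors {u, v, y}): φ is false.
  v (successors {u, v, w}): φ is false.
  w (successors {u, w}): φ is true.
  x (successors {x, t}): φ is false.
  y (successors {v, y, z}): φ is true.
  z (successors {z}): φ is false.
  t (successors {u, v, z, t}): φ is true.
For instance, at v:
  At v: s \lor \Box s is false, s \lor (q \lor \Diamond s) is true, so (s \lor \Box s) \land (s \lor (q \lor \Diamond s)) is false.
    At v: s is false, \Box s is false, so s \lor \Box s is false.
      At v: \Box s requires s at every successor {u, v, w}.
        s fails at u, so \Box s is false at v.
    At v: s is false, q \lor \Diamond s is true, so s \lor (q \lor \Diamond s) is true.
      At v: q is false, \Diamond s is true, so q \lor \Diamond s is true.
Satisfying worlds: {w, y, t}

3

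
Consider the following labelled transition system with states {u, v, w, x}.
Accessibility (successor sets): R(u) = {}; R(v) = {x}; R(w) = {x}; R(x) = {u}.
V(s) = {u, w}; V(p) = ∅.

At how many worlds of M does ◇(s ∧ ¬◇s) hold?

1

Recall that ◇ψ holds at a world iff ψ holds at some accessible world.
Let φ = ◇(s ∧ ¬◇s). Evaluate φ at each world:
  u (successors ∅): φ is false.
  v (successors {x}): φ is false.
  w (successors {x}): φ is false.
  x (successors {u}): φ is true.
For instance, at v:
  At v: ◇(s ∧ ¬◇s) requires s ∧ ¬◇s at some successor in {x}.
    At x: s ∧ ¬◇s is false.
  So ◇(s ∧ ¬◇s) is false at v.
Satisfying worlds: {x}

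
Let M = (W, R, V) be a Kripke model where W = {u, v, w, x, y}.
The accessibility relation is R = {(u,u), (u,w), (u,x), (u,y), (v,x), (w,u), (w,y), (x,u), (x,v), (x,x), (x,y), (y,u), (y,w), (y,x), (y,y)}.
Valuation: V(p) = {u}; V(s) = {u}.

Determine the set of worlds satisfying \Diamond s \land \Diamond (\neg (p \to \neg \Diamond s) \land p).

u, w, x, y

Let φ = \Diamond s \land \Diamond (\neg (p \to \neg \Diamond s) \land p). Evaluate φ at each world:
  u (successors {u, w, x, y}): φ is true.
  v (successors {x}): φ is false.
  w (successors {u, y}): φ is true.
  x (successors {u, v, x, y}): φ is true.
  y (successors {u, w, x, y}): φ is true.
For instance, at u:
  At u: \Diamond s is true, \Diamond (\neg (p \to \neg \Diamond s) \land p) is true, so \Diamond s \land \Diamond (\neg (p \to \neg \Diamond s) \land p) is true.
    At u: \Diamond s requires s at some successor in {u, w, x, y}.
      s holds at u, so \Diamond s is true at u.
    At u: \Diamond (\neg (p \to \neg \Diamond s) \land p) requires \neg (p \to \neg \Diamond s) \land p at some successor in {u, w, x, y}.
      \neg (p \to \neg \Diamond s) \land p holds at u, so \Diamond (\neg (p \to \neg \Diamond s) \land p) is true at u.
Satisfying worlds: {u, w, x, y}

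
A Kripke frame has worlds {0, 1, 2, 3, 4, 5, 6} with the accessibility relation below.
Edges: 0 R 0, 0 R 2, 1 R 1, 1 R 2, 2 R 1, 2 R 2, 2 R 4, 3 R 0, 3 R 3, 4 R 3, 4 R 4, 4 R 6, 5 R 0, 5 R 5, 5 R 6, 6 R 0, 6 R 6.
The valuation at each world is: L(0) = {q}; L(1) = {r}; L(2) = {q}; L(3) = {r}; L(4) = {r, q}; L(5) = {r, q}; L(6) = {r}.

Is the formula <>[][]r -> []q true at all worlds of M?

Yes

Let φ = <>[][]r -> []q. Evaluate φ at each world:
  0 (successors {0, 2}): φ is true.
  1 (successors {1, 2}): φ is true.
  2 (successors {1, 2, 4}): φ is true.
  3 (successors {0, 3}): φ is true.
  4 (successors {3, 4, 6}): φ is true.
  5 (successors {0, 5, 6}): φ is true.
  6 (successors {0, 6}): φ is true.
For instance, at 4:
  At 4: <>[][]r is false, []q is false, so <>[][]r -> []q is true.
    At 4: <>[][]r requires [][]r at some successor in {3, 4, 6}.
      At 3: [][]r is false.
      At 4: [][]r is false.
      At 6: [][]r is false.
    So <>[][]r is false at 4.
    At 4: []q requires q at every successor {3, 4, 6}.
      q fails at 3, so []q is false at 4.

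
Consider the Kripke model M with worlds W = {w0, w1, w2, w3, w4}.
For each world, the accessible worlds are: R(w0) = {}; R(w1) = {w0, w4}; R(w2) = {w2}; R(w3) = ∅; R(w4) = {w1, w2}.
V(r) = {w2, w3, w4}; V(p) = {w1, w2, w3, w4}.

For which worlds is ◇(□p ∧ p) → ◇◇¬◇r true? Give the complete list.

w0, w3, w4

Let φ = ◇(□p ∧ p) → ◇◇¬◇r. Evaluate φ at each world:
  w0 (successors ∅): φ is true.
  w1 (successors {w0, w4}): φ is false.
  w2 (successors {w2}): φ is false.
  w3 (successors ∅): φ is true.
  w4 (successors {w1, w2}): φ is true.
For instance, at w1:
  At w1: ◇(□p ∧ p) is true, ◇◇¬◇r is false, so ◇(□p ∧ p) → ◇◇¬◇r is false.
    At w1: ◇(□p ∧ p) requires □p ∧ p at some successor in {w0, w4}.
      □p ∧ p holds at w4, so ◇(□p ∧ p) is true at w1.
    At w1: ◇◇¬◇r requires ◇¬◇r at some successor in {w0, w4}.
      At w0: ◇¬◇r is false.
      At w4: ◇¬◇r is false.
    So ◇◇¬◇r is false at w1.
Satisfying worlds: {w0, w3, w4}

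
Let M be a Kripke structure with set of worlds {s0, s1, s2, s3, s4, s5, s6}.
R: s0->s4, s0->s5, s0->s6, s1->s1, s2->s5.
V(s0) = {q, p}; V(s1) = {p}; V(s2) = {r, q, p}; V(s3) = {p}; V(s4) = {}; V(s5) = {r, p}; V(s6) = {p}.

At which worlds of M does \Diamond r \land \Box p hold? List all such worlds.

s2

Recall that \Box ψ holds at a world iff ψ holds at every accessible world, and \Diamond ψ holds iff ψ holds at some accessible world.
Let φ = \Diamond r \land \Box p. Evaluate φ at each world:
  s0 (successors {s4, s5, s6}): φ is false.
  s1 (successors {s1}): φ is false.
  s2 (successors {s5}): φ is true.
  s3 (successors ∅): φ is false.
  s4 (successors ∅): φ is false.
  s5 (successors ∅): φ is false.
  s6 (successors ∅): φ is false.
For instance, at s1:
  At s1: \Diamond r is false, \Box p is true, so \Diamond r \land \Box p is false.
    At s1: \Diamond r requires r at some successor in {s1}.
      At s1: r is false.
    So \Diamond r is false at s1.
    At s1: \Box p requires p at every successor {s1}.
      At s1: p is true.
    So \Box p is true at s1.
Satisfying worlds: {s2}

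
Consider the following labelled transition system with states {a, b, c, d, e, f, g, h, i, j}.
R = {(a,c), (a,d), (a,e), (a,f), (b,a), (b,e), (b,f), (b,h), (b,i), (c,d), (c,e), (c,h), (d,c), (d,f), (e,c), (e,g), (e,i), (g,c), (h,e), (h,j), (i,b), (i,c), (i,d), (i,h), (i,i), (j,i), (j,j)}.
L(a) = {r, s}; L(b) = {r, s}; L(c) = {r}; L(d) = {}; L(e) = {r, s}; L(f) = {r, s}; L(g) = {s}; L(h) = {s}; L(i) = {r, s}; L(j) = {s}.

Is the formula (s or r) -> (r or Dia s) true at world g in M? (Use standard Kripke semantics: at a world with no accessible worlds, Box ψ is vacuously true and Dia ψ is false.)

No

At g: s or r is true, r or Dia s is false, so (s or r) -> (r or Dia s) is false.
  At g: r is false, Dia s is false, so r or Dia s is false.
    At g: Dia s requires s at some successor in {c}.
      At c: s is false.
    So Dia s is false at g.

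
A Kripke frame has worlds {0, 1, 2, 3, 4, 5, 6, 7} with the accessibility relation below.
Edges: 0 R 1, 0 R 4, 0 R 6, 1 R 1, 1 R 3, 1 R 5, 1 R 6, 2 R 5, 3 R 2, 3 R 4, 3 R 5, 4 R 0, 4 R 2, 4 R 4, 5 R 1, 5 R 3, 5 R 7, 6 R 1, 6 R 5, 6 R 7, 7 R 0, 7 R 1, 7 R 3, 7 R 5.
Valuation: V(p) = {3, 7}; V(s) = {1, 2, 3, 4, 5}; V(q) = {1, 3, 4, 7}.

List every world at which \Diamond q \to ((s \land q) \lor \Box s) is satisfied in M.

Let φ = \Diamond q \to ((s \land q) \lor \Box s). Evaluate φ at each world:
  0 (successors {1, 4, 6}): φ is false.
  1 (successors {1, 3, 5, 6}): φ is true.
  2 (successors {5}): φ is true.
  3 (successors {2, 4, 5}): φ is true.
  4 (successors {0, 2, 4}): φ is true.
  5 (successors {1, 3, 7}): φ is false.
  6 (successors {1, 5, 7}): φ is false.
  7 (successors {0, 1, 3, 5}): φ is false.
For instance, at 1:
  At 1: \Diamond q is true, (s \land q) \lor \Box s is true, so \Diamond q \to ((s \land q) \lor \Box s) is true.
    At 1: \Diamond q requires q at some successor in {1, 3, 5, 6}.
      q holds at 1, so \Diamond q is true at 1.
    At 1: s \land q is true, \Box s is false, so (s \land q) \lor \Box s is true.
      At 1: \Box s requires s at every successor {1, 3, 5, 6}.
        s fails at 6, so \Box s is false at 1.
Satisfying worlds: {1, 2, 3, 4}

1, 2, 3, 4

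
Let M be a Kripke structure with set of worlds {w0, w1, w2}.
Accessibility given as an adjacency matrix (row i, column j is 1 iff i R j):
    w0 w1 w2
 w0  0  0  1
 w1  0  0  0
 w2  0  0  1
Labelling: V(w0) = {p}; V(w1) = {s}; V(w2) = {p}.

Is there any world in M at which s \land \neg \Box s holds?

No

Recall that \Box ψ holds at a world iff ψ holds at every accessible world, and \Diamond ψ holds iff ψ holds at some accessible world.
Let φ = s \land \neg \Box s. Evaluate φ at each world:
  w0 (successors {w2}): φ is false.
  w1 (successors ∅): φ is false.
  w2 (successors {w2}): φ is false.
For instance, at w0:
  At w0: s is false, \neg \Box s is true, so s \land \neg \Box s is false.
    At w0: \Box s is false, so \neg \Box s is true.
      At w0: \Box s requires s at every successor {w2}.
        s fails at w2, so \Box s is false at w0.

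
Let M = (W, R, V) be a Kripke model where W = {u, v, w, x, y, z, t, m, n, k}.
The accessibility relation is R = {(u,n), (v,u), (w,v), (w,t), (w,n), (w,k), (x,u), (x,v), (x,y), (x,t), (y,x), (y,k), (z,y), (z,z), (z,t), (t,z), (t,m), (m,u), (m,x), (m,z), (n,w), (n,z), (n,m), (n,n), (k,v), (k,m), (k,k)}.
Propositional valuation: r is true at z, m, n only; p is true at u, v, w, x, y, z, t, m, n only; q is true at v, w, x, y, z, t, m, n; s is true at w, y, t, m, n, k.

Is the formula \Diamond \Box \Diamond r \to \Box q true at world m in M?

No

At m: \Diamond \Box \Diamond r is true, \Box q is false, so \Diamond \Box \Diamond r \to \Box q is false.
  At m: \Diamond \Box \Diamond r requires \Box \Diamond r at some successor in {u, x, z}.
    \Box \Diamond r holds at u, so \Diamond \Box \Diamond r is true at m.
      At u: \Box \Diamond r requires \Diamond r at every successor {n}.
        At n: \Diamond r is true.
      So \Box \Diamond r is true at u.
  At m: \Box q requires q at every successor {u, x, z}.
    q fails at u, so \Box q is false at m.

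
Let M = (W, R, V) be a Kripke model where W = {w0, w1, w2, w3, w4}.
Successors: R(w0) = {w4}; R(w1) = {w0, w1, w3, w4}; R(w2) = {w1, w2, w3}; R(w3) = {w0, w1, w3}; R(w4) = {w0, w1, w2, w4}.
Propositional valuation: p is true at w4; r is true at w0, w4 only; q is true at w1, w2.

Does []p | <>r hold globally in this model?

Recall that []ψ holds at a world iff ψ holds at every accessible world, and <>ψ holds iff ψ holds at some accessible world.
Let φ = []p | <>r. Evaluate φ at each world:
  w0 (successors {w4}): φ is true.
  w1 (successors {w0, w1, w3, w4}): φ is true.
  w2 (successors {w1, w2, w3}): φ is false.
  w3 (successors {w0, w1, w3}): φ is true.
  w4 (successors {w0, w1, w2, w4}): φ is true.
Detail at w2 (counterexample):
  At w2: []p is false, <>r is false, so []p | <>r is false.
    At w2: []p requires p at every successor {w1, w2, w3}.
      p fails at w1, so []p is false at w2.
    At w2: <>r requires r at some successor in {w1, w2, w3}.
      At w1: r is false.
      At w2: r is false.
      At w3: r is false.
    So <>r is false at w2.

No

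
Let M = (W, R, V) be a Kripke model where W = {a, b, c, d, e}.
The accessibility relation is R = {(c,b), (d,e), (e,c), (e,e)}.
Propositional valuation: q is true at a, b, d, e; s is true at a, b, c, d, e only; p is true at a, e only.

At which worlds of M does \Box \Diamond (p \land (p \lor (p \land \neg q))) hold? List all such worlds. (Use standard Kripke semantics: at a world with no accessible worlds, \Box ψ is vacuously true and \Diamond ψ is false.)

a, b, d

Let φ = \Box \Diamond (p \land (p \lor (p \land \neg q))). Evaluate φ at each world:
  a (successors ∅): φ is true.
  b (successors ∅): φ is true.
  c (successors {b}): φ is false.
  d (successors {e}): φ is true.
  e (successors {c, e}): φ is false.
For instance, at c:
  At c: \Box \Diamond (p \land (p \lor (p \land \neg q))) requires \Diamond (p \land (p \lor (p \land \neg q))) at every successor {b}.
    \Diamond (p \land (p \lor (p \land \neg q))) fails at b, so \Box \Diamond (p \land (p \lor (p \land \neg q))) is false at c.
      At b: no accessible worlds, so \Diamond (p \land (p \lor (p \land \neg q))) is false.
Satisfying worlds: {a, b, d}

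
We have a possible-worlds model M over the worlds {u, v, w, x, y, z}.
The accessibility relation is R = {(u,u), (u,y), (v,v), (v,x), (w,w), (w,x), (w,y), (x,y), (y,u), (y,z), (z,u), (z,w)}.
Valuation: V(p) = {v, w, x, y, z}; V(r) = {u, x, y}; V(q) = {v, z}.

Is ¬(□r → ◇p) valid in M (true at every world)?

Let φ = ¬(□r → ◇p). Evaluate φ at each world:
  u (successors {u, y}): φ is false.
  v (successors {v, x}): φ is false.
  w (successors {w, x, y}): φ is false.
  x (successors {y}): φ is false.
  y (successors {u, z}): φ is false.
  z (successors {u, w}): φ is false.
Detail at u (counterexample):
  At u: □r → ◇p is true, so ¬(□r → ◇p) is false.
    At u: □r is true, ◇p is true, so □r → ◇p is true.
      At u: □r requires r at every successor {u, y}.
        At u: r is true.
        At y: r is true.
      So □r is true at u.
      At u: ◇p requires p at some successor in {u, y}.
        p holds at y, so ◇p is true at u.

No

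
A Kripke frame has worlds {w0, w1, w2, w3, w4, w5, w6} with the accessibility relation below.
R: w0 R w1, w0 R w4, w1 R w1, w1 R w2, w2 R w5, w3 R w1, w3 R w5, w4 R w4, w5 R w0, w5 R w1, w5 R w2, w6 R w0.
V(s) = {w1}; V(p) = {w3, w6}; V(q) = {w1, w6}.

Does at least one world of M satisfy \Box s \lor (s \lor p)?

Yes

Recall that \Box ψ holds at a world iff ψ holds at every accessible world, and \Diamond ψ holds iff ψ holds at some accessible world.
Let φ = \Box s \lor (s \lor p). Evaluate φ at each world:
  w0 (successors {w1, w4}): φ is false.
  w1 (successors {w1, w2}): φ is true.
  w2 (successors {w5}): φ is false.
  w3 (successors {w1, w5}): φ is true.
  w4 (successors {w4}): φ is false.
  w5 (successors {w0, w1, w2}): φ is false.
  w6 (successors {w0}): φ is true.
Detail at w1 (witness):
  At w1: \Box s is false, s \lor p is true, so \Box s \lor (s \lor p) is true.
    At w1: \Box s requires s at every successor {w1, w2}.
      s fails at w2, so \Box s is false at w1.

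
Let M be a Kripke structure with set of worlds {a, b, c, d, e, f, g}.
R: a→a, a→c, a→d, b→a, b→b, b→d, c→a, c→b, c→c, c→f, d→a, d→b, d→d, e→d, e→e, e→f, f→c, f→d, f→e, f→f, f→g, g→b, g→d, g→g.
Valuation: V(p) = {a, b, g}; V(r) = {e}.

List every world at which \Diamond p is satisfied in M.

a, b, c, d, f, g

Let φ = \Diamond p. Evaluate φ at each world:
  a (successors {a, c, d}): φ is true.
  b (successors {a, b, d}): φ is true.
  c (successors {a, b, c, f}): φ is true.
  d (successors {a, b, d}): φ is true.
  e (successors {d, e, f}): φ is false.
  f (successors {c, d, e, f, g}): φ is true.
  g (successors {b, d, g}): φ is true.
For instance, at b:
  At b: \Diamond p requires p at some successor in {a, b, d}.
    p holds at a, so \Diamond p is true at b.
Satisfying worlds: {a, b, c, d, f, g}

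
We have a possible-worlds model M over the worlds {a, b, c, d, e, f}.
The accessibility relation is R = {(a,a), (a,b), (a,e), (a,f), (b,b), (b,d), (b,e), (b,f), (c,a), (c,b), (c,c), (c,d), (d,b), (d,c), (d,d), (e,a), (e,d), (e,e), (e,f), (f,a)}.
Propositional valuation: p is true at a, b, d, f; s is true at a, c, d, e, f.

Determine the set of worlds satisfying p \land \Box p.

Recall that \Box ψ holds at a world iff ψ holds at every accessible world, and \Diamond ψ holds iff ψ holds at some accessible world.
Let φ = p \land \Box p. Evaluate φ at each world:
  a (successors {a, b, e, f}): φ is false.
  b (successors {b, d, e, f}): φ is false.
  c (successors {a, b, c, d}): φ is false.
  d (successors {b, c, d}): φ is false.
  e (successors {a, d, e, f}): φ is false.
  f (successors {a}): φ is true.
For instance, at b:
  At b: p is true, \Box p is false, so p \land \Box p is false.
    At b: \Box p requires p at every successor {b, d, e, f}.
      p fails at e, so \Box p is false at b.
Satisfying worlds: {f}

f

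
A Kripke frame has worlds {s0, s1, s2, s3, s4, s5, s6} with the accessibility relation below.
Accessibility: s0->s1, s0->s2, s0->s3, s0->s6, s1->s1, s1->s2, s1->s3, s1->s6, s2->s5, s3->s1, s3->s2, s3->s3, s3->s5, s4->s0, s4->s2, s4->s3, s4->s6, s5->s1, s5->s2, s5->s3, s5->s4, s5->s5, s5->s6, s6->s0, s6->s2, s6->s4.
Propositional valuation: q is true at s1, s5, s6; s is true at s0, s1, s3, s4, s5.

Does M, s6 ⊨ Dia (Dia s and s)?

Yes

At s6: Dia (Dia s and s) requires Dia s and s at some successor in {s0, s2, s4}.
  Dia s and s holds at s0, so Dia (Dia s and s) is true at s6.
    At s0: Dia s is true, s is true, so Dia s and s is true.
      At s0: Dia s requires s at some successor in {s1, s2, s3, s6}.
        s holds at s1, so Dia s is true at s0.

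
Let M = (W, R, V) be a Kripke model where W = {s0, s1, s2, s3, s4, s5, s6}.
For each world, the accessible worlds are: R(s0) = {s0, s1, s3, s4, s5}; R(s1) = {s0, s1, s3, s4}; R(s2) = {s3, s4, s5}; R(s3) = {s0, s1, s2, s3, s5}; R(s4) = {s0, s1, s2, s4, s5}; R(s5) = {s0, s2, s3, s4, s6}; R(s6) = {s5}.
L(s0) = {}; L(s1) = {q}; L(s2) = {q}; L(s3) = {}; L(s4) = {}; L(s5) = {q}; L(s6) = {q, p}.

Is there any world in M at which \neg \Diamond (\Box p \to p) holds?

Let φ = \neg \Diamond (\Box p \to p). Evaluate φ at each world:
  s0 (successors {s0, s1, s3, s4, s5}): φ is false.
  s1 (successors {s0, s1, s3, s4}): φ is false.
  s2 (successors {s3, s4, s5}): φ is false.
  s3 (successors {s0, s1, s2, s3, s5}): φ is false.
  s4 (successors {s0, s1, s2, s4, s5}): φ is false.
  s5 (successors {s0, s2, s3, s4, s6}): φ is false.
  s6 (successors {s5}): φ is false.
For instance, at s6:
  At s6: \Diamond (\Box p \to p) is true, so \neg \Diamond (\Box p \to p) is false.
    At s6: \Diamond (\Box p \to p) requires \Box p \to p at some successor in {s5}.
      \Box p \to p holds at s5, so \Diamond (\Box p \to p) is true at s6.

No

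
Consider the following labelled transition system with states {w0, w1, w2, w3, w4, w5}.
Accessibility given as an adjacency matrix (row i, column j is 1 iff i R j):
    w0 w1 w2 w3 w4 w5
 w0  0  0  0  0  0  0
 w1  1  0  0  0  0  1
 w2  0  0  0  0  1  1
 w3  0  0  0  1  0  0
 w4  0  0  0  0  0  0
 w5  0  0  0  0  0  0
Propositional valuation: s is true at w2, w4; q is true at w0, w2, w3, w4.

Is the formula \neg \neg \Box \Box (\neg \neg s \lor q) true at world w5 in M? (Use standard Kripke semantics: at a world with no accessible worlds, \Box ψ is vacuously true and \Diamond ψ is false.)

At w5: \neg \Box \Box (\neg \neg s \lor q) is false, so \neg \neg \Box \Box (\neg \neg s \lor q) is true.
  At w5: \Box \Box (\neg \neg s \lor q) is true, so \neg \Box \Box (\neg \neg s \lor q) is false.
    At w5: no accessible worlds, so \Box \Box (\neg \neg s \lor q) holds vacuously.

Yes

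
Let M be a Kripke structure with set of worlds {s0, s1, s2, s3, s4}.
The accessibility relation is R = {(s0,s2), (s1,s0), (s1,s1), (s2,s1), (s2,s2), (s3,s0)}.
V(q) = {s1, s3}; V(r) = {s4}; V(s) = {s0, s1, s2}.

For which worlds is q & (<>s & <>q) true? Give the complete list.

Let φ = q & (<>s & <>q). Evaluate φ at each world:
  s0 (successors {s2}): φ is false.
  s1 (successors {s0, s1}): φ is true.
  s2 (successors {s1, s2}): φ is false.
  s3 (successors {s0}): φ is false.
  s4 (successors ∅): φ is false.
For instance, at s2:
  At s2: q is false, <>s & <>q is true, so q & (<>s & <>q) is false.
    At s2: <>s is true, <>q is true, so <>s & <>q is true.
      At s2: <>s requires s at some successor in {s1, s2}.
        s holds at s1, so <>s is true at s2.
      At s2: <>q requires q at some successor in {s1, s2}.
        q holds at s1, so <>q is true at s2.
Satisfying worlds: {s1}

s1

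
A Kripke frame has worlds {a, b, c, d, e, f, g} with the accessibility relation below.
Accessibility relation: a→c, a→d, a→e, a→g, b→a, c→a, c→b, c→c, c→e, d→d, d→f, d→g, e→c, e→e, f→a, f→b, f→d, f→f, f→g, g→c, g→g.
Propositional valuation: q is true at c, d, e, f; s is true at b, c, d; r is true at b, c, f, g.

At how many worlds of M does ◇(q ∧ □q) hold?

3

Let φ = ◇(q ∧ □q). Evaluate φ at each world:
  a (successors {c, d, e, g}): φ is true.
  b (successors {a}): φ is false.
  c (successors {a, b, c, e}): φ is true.
  d (successors {d, f, g}): φ is false.
  e (successors {c, e}): φ is true.
  f (successors {a, b, d, f, g}): φ is false.
  g (successors {c, g}): φ is false.
For instance, at d:
  At d: ◇(q ∧ □q) requires q ∧ □q at some successor in {d, f, g}.
    At d: q ∧ □q is false.
    At f: q ∧ □q is false.
    At g: q ∧ □q is false.
  So ◇(q ∧ □q) is false at d.
Satisfying worlds: {a, c, e}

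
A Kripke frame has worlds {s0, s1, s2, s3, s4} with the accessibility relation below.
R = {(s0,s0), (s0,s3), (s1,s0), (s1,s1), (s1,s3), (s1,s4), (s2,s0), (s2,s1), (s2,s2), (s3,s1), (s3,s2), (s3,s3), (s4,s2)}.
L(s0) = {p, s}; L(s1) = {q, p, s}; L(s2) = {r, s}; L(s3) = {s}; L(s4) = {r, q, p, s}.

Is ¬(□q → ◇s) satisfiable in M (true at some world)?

No

Let φ = ¬(□q → ◇s). Evaluate φ at each world:
  s0 (successors {s0, s3}): φ is false.
  s1 (successors {s0, s1, s3, s4}): φ is false.
  s2 (successors {s0, s1, s2}): φ is false.
  s3 (successors {s1, s2, s3}): φ is false.
  s4 (successors {s2}): φ is false.
For instance, at s0:
  At s0: □q → ◇s is true, so ¬(□q → ◇s) is false.
    At s0: □q is false, ◇s is true, so □q → ◇s is true.
      At s0: □q requires q at every successor {s0, s3}.
        q fails at s0, so □q is false at s0.
      At s0: ◇s requires s at some successor in {s0, s3}.
        s holds at s0, so ◇s is true at s0.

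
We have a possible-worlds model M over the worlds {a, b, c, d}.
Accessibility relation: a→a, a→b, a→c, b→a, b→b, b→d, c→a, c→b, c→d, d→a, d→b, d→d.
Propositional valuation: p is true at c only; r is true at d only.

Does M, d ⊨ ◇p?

At d: ◇p requires p at some successor in {a, b, d}.
  At a: p is false.
  At b: p is false.
  At d: p is false.
So ◇p is false at d.

No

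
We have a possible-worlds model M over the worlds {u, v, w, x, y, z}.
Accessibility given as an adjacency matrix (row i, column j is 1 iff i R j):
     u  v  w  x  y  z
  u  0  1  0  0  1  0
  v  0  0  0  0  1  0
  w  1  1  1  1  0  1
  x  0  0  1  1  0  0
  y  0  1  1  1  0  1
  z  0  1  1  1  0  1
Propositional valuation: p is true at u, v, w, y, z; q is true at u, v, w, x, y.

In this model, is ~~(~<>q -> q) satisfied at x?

Yes

At x: ~(~<>q -> q) is false, so ~~(~<>q -> q) is true.
  At x: ~<>q -> q is true, so ~(~<>q -> q) is false.
    At x: ~<>q is false, q is true, so ~<>q -> q is true.
      At x: <>q is true, so ~<>q is false.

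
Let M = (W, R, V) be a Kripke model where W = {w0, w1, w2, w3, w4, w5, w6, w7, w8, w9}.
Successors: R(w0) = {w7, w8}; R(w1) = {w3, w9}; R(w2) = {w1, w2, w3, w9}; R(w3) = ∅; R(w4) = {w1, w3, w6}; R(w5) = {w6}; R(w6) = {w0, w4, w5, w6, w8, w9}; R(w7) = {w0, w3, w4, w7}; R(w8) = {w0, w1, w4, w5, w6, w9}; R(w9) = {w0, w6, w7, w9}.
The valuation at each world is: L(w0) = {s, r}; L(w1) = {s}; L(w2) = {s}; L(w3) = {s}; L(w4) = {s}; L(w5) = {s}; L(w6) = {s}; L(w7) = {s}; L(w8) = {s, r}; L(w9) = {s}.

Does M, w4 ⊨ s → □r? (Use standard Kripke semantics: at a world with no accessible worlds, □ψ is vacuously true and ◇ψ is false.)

At w4: s is true, □r is false, so s → □r is false.
  At w4: □r requires r at every successor {w1, w3, w6}.
    r fails at w1, so □r is false at w4.

No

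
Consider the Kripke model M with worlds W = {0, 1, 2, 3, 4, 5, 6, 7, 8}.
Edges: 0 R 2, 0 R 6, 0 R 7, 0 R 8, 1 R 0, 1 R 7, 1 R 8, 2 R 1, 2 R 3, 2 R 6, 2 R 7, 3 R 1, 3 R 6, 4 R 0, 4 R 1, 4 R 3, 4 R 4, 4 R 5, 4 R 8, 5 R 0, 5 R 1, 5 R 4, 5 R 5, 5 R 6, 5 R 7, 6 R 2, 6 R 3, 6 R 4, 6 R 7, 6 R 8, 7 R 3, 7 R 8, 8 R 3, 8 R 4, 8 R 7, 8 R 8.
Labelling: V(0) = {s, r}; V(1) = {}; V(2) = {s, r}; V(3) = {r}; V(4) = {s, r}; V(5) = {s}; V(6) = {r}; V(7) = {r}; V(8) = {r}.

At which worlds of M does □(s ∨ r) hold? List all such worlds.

Let φ = □(s ∨ r). Evaluate φ at each world:
  0 (successors {2, 6, 7, 8}): φ is true.
  1 (successors {0, 7, 8}): φ is true.
  2 (successors {1, 3, 6, 7}): φ is false.
  3 (successors {1, 6}): φ is false.
  4 (successors {0, 1, 3, 4, 5, 8}): φ is false.
  5 (successors {0, 1, 4, 5, 6, 7}): φ is false.
  6 (successors {2, 3, 4, 7, 8}): φ is true.
  7 (successors {3, 8}): φ is true.
  8 (successors {3, 4, 7, 8}): φ is true.
For instance, at 7:
  At 7: □(s ∨ r) requires s ∨ r at every successor {3, 8}.
    At 3: s ∨ r is true.
    At 8: s ∨ r is true.
  So □(s ∨ r) is true at 7.
Satisfying worlds: {0, 1, 6, 7, 8}

0, 1, 6, 7, 8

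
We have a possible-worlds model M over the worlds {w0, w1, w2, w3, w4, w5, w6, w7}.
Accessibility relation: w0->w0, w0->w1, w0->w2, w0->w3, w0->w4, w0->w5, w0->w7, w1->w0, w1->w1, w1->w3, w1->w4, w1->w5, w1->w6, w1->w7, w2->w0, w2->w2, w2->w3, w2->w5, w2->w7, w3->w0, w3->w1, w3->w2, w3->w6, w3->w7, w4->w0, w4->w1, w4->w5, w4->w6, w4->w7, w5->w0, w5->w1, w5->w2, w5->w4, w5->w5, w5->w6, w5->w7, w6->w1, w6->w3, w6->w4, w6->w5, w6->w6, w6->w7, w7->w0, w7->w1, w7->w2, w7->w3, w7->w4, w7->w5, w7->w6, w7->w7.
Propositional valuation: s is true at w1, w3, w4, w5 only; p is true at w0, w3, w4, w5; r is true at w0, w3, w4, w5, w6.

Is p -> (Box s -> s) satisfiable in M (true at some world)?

Yes

Let φ = p -> (Box s -> s). Evaluate φ at each world:
  w0 (successors {w0, w1, w2, w3, w4, w5, w7}): φ is true.
  w1 (successors {w0, w1, w3, w4, w5, w6, w7}): φ is true.
  w2 (successors {w0, w2, w3, w5, w7}): φ is true.
  w3 (successors {w0, w1, w2, w6, w7}): φ is true.
  w4 (successors {w0, w1, w5, w6, w7}): φ is true.
  w5 (successors {w0, w1, w2, w4, w5, w6, w7}): φ is true.
  w6 (successors {w1, w3, w4, w5, w6, w7}): φ is true.
  w7 (successors {w0, w1, w2, w3, w4, w5, w6, w7}): φ is true.
Detail at w0 (witness):
  At w0: p is true, Box s -> s is true, so p -> (Box s -> s) is true.
    At w0: Box s is false, s is false, so Box s -> s is true.
      At w0: Box s requires s at every successor {w0, w1, w2, w3, w4, w5, w7}.
        s fails at w0, so Box s is false at w0.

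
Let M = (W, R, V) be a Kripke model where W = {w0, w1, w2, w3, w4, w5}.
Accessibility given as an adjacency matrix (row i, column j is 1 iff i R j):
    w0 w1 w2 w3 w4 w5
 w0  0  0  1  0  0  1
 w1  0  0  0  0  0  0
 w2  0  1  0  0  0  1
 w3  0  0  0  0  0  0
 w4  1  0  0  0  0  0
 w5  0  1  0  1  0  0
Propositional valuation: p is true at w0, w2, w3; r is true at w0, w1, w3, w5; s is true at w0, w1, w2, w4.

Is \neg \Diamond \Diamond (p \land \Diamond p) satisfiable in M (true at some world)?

Yes

Let φ = \neg \Diamond \Diamond (p \land \Diamond p). Evaluate φ at each world:
  w0 (successors {w2, w5}): φ is true.
  w1 (successors ∅): φ is true.
  w2 (successors {w1, w5}): φ is true.
  w3 (successors ∅): φ is true.
  w4 (successors {w0}): φ is true.
  w5 (successors {w1, w3}): φ is true.
Detail at w0 (witness):
  At w0: \Diamond \Diamond (p \land \Diamond p) is false, so \neg \Diamond \Diamond (p \land \Diamond p) is true.
    At w0: \Diamond \Diamond (p \land \Diamond p) requires \Diamond (p \land \Diamond p) at some successor in {w2, w5}.
      At w2: \Diamond (p \land \Diamond p) is false.
      At w5: \Diamond (p \land \Diamond p) is false.
    So \Diamond \Diamond (p \land \Diamond p) is false at w0.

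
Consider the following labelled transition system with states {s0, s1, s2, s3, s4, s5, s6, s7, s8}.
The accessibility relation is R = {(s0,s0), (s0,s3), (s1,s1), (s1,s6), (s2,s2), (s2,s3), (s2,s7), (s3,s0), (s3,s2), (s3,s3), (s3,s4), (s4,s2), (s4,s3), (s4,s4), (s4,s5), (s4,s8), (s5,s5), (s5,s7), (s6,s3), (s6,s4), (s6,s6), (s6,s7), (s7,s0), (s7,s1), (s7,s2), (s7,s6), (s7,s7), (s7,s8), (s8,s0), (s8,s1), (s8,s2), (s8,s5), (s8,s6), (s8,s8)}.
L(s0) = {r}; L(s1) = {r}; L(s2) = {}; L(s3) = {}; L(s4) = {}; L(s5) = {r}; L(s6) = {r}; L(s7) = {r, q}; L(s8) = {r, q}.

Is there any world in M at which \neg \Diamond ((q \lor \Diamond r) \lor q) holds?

Let φ = \neg \Diamond ((q \lor \Diamond r) \lor q). Evaluate φ at each world:
  s0 (successors {s0, s3}): φ is false.
  s1 (successors {s1, s6}): φ is false.
  s2 (successors {s2, s3, s7}): φ is false.
  s3 (successors {s0, s2, s3, s4}): φ is false.
  s4 (successors {s2, s3, s4, s5, s8}): φ is false.
  s5 (successors {s5, s7}): φ is false.
  s6 (successors {s3, s4, s6, s7}): φ is false.
  s7 (successors {s0, s1, s2, s6, s7, s8}): φ is false.
  s8 (successors {s0, s1, s2, s5, s6, s8}): φ is false.
For instance, at s0:
  At s0: \Diamond ((q \lor \Diamond r) \lor q) is true, so \neg \Diamond ((q \lor \Diamond r) \lor q) is false.
    At s0: \Diamond ((q \lor \Diamond r) \lor q) requires (q \lor \Diamond r) \lor q at some successor in {s0, s3}.
      (q \lor \Diamond r) \lor q holds at s0, so \Diamond ((q \lor \Diamond r) \lor q) is true at s0.

No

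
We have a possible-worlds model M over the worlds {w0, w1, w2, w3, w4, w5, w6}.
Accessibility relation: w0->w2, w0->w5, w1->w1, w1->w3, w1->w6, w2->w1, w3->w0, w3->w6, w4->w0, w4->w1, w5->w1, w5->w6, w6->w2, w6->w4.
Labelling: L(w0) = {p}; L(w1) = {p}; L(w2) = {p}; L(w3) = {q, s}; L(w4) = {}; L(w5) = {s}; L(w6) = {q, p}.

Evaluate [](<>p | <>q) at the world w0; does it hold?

Recall that []ψ holds at a world iff ψ holds at every accessible world, and <>ψ holds iff ψ holds at some accessible world.
At w0: [](<>p | <>q) requires <>p | <>q at every successor {w2, w5}.
    At w2: <>p is true, <>q is false, so <>p | <>q is true.
      At w2: <>p requires p at some successor in {w1}.
        p holds at w1, so <>p is true at w2.
      At w2: <>q requires q at some successor in {w1}.
        At w1: q is false.
      So <>q is false at w2.
    At w5: <>p is true, <>q is true, so <>p | <>q is true.
      At w5: <>p requires p at some successor in {w1, w6}.
        p holds at w1, so <>p is true at w5.
      At w5: <>q requires q at some successor in {w1, w6}.
        q holds at w6, so <>q is true at w5.
So [](<>p | <>q) is true at w0.

Yes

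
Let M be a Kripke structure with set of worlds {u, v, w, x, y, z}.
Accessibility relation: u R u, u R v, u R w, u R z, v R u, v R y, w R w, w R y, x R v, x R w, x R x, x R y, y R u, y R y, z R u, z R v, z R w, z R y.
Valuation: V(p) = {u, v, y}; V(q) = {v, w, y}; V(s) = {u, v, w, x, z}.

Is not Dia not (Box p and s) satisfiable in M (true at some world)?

No

Let φ = not Dia not (Box p and s). Evaluate φ at each world:
  u (successors {u, v, w, z}): φ is false.
  v (successors {u, y}): φ is false.
  w (successors {w, y}): φ is false.
  x (successors {v, w, x, y}): φ is false.
  y (successors {u, y}): φ is false.
  z (successors {u, v, w, y}): φ is false.
For instance, at u:
  At u: Dia not (Box p and s) is true, so not Dia not (Box p and s) is false.
    At u: Dia not (Box p and s) requires not (Box p and s) at some successor in {u, v, w, z}.
      not (Box p and s) holds at u, so Dia not (Box p and s) is true at u.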